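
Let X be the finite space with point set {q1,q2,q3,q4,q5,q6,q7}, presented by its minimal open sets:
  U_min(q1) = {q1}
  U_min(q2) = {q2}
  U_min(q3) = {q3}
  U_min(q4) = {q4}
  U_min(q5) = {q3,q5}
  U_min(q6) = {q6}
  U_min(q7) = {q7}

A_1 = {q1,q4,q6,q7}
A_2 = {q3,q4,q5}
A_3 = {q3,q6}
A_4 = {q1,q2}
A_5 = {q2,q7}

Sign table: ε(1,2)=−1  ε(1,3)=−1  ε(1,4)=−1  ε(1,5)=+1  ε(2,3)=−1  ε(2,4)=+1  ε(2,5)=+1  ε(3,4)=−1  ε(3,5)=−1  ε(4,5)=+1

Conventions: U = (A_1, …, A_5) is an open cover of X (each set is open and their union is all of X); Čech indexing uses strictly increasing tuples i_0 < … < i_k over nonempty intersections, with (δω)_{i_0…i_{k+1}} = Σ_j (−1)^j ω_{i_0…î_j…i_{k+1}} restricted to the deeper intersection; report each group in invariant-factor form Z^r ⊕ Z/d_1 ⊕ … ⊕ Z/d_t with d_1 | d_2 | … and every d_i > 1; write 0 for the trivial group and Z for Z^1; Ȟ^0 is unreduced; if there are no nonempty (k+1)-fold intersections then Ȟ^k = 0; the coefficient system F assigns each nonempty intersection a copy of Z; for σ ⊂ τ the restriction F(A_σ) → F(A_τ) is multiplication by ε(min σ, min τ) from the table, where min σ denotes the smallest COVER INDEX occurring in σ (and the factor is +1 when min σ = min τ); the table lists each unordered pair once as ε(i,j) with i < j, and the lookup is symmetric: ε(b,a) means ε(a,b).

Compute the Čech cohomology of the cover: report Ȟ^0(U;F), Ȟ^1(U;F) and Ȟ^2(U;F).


Ȟ^0 ≅ 0,  Ȟ^1 ≅ Z ⊕ Z/2,  Ȟ^2 ≅ 0

intersection data:
  A12={q4} A13={q6} A14={q1} A15={q7} A23={q3} A45={q2}
C dims 5,6; δ0: rk 5, SNF 1^4·2
Ȟ^0 = (5 − 5) − 0 = 0, so Ȟ^0 ≅ 0
Ȟ^1 = (6 − 0) − 5 = 1 plus torsion [2], so Ȟ^1 ≅ Z ⊕ Z/2
Ȟ^2 = (0 − 0) − 0 = 0, so Ȟ^2 ≅ 0


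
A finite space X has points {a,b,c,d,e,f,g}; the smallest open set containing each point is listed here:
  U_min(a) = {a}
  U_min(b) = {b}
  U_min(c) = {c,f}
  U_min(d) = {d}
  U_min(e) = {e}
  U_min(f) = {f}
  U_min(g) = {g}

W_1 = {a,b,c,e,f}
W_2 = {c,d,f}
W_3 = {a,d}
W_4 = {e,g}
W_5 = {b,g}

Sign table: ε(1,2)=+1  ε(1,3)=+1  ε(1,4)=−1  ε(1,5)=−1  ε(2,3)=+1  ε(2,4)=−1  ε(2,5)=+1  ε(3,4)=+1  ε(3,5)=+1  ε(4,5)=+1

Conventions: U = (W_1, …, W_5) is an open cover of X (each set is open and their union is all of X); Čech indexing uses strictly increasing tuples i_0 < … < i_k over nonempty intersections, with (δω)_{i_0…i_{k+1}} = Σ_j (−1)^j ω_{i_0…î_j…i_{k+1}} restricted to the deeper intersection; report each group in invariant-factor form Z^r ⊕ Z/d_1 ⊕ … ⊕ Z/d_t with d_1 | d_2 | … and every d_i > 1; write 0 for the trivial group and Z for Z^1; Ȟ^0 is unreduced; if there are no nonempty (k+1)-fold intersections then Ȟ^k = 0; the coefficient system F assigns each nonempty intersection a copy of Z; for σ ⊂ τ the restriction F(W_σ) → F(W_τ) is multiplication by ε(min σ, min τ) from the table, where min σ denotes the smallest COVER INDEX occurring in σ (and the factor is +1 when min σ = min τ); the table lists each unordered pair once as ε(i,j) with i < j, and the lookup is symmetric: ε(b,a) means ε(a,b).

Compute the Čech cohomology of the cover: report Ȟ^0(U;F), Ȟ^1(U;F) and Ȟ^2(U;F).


intersection data:
  W12={c,f} W13={a} W14={e} W15={b} W23={d} W45={g}
C dims 5,6; δ0: rk 4, SNF 1^4
Ȟ^0 = (5 − 4) − 0 = 1, so Ȟ^0 ≅ Z
Ȟ^1 = (6 − 0) − 4 = 2, so Ȟ^1 ≅ Z^2
Ȟ^2 = (0 − 0) − 0 = 0, so Ȟ^2 ≅ 0

Ȟ^0(U;F) ≅ Z,  Ȟ^1(U;F) ≅ Z^2,  Ȟ^2(U;F) ≅ 0


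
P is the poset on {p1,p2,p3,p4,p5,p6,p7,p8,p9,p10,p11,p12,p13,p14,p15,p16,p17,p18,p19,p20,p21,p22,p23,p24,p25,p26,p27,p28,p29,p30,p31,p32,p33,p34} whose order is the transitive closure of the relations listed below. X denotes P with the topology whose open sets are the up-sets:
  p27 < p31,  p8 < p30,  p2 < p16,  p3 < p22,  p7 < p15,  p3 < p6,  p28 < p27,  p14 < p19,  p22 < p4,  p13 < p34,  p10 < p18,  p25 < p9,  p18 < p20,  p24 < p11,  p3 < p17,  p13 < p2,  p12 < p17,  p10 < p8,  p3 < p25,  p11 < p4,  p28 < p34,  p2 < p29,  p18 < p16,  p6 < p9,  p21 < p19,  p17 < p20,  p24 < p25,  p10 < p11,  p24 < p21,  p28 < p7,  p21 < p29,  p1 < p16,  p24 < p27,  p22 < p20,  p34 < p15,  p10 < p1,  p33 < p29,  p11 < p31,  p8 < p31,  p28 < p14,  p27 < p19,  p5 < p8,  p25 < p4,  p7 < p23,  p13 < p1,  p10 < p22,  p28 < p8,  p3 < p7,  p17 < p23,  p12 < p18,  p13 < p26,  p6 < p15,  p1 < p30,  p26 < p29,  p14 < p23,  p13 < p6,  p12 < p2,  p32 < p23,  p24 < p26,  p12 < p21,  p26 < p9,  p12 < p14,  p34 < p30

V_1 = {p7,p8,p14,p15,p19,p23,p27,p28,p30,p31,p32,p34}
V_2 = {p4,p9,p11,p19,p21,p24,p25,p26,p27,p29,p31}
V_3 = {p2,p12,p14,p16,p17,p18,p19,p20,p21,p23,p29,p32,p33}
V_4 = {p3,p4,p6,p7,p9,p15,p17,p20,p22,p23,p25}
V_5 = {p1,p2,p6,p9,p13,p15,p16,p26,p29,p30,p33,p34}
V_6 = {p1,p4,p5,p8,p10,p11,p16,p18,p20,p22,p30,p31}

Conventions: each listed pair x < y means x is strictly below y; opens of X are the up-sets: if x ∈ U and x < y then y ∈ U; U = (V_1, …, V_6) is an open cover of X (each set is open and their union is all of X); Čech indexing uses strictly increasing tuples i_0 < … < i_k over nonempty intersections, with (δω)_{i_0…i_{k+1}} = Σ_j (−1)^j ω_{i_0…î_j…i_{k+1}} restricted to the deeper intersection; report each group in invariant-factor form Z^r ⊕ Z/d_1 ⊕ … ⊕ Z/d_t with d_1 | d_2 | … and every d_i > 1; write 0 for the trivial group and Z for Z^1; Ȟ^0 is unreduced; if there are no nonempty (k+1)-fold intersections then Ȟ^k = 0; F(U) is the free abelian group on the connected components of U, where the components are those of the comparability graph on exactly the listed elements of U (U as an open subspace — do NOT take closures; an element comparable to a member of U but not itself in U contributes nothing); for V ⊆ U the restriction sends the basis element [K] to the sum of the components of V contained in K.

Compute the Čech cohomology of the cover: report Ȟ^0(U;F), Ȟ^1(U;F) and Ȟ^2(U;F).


Ȟ^0 ≅ Z, Ȟ^1 ≅ 0 and Ȟ^2 ≅ Z/2

nonempty overlaps:
  V12={p19,p27,p31} V13={p14,p19,p23,p32} V14={p7,p15,p23} V15={p15,p30,p34} V16={p8,p30,p31} V23={p19,p21,p29} V24={p4,p9,p25} V25={p9,p26,p29} V26={p4,p11,p31} V34={p17,p20,p23} V35={p2,p16,p29,p33} V36={p16,p18,p20} V45={p6,p9,p15} V46={p4,p20,p22} V56={p1,p16,p30}
  V123={p19} V126={p31} V134={p23} V145={p15} V156={p30} V235={p29} V245={p9} V246={p4} V346={p20} V356={p16}
components per intersection:
  V1: {p7,p8,p14,p15,p19,p23,p27,p28,p30,p31,p32,p34}
  V2: {p4,p9,p11,p19,p21,p24,p25,p26,p27,p29,p31}
  V3: {p2,p12,p14,p16,p17,p18,p19,p20,p21,p23,p29,p32,p33}
  V4: {p3,p4,p6,p7,p9,p15,p17,p20,p22,p23,p25}
  V5: {p1,p2,p6,p9,p13,p15,p16,p26,p29,p30,p33,p34}
  V6: {p1,p4,p5,p8,p10,p11,p16,p18,p20,p22,p30,p31}
  V12: {p19,p27,p31}
  V13: {p14,p19,p23,p32}
  V14: {p7,p15,p23}
  V15: {p15,p30,p34}
  V16: {p8,p30,p31}
  V23: {p19,p21,p29}
  V24: {p4,p9,p25}
  V25: {p9,p26,p29}
  V26: {p4,p11,p31}
  V34: {p17,p20,p23}
  V35: {p2,p16,p29,p33}
  V36: {p16,p18,p20}
  V45: {p6,p9,p15}
  V46: {p4,p20,p22}
  V56: {p1,p16,p30}
  V123: {p19}
  V126: {p31}
  V134: {p23}
  V145: {p15}
  V156: {p30}
  V235: {p29}
  V245: {p9}
  V246: {p4}
  V346: {p20}
  V356: {p16}
C dims 6,15,10; δ0: rk 5, SNF 1^5; δ1: rk 10, SNF 1^9·2
degree 0: 6−5−0 = 1 → Ȟ^0 ≅ Z
degree 1: 15−10−5 = 0 → Ȟ^1 ≅ 0
degree 2: 10−0−10 = 0 plus torsion [2] → Ȟ^2 ≅ Z/2


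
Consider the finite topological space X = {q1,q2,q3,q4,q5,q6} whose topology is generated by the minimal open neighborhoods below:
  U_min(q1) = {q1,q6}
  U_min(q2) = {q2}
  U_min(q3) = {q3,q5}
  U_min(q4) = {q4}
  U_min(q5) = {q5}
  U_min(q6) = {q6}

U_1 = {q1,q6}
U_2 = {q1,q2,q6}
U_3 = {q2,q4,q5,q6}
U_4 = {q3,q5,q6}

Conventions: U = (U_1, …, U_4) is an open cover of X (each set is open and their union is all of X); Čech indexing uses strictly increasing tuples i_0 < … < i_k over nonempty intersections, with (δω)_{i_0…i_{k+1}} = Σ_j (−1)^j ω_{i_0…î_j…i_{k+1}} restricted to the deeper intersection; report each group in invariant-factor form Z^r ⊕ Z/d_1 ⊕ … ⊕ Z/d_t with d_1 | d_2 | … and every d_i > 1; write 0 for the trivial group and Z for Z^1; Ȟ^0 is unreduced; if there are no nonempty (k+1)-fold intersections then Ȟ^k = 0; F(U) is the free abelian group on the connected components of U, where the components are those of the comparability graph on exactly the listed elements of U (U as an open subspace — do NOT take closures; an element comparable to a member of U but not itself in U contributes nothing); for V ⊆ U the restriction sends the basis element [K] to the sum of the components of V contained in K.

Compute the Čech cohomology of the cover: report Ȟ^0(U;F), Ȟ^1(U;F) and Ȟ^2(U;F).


Ȟ^0 ≅ Z^4, Ȟ^1 ≅ 0, Ȟ^2 ≅ 0

nonempty overlaps:
  U12={q1,q6} U13={q6} U14={q6} U23={q2,q6} U24={q6} U34={q5,q6}
  U123={q6} U124={q6} U134={q6} U234={q6}
  U1234={q6}
components per intersection:
  U1: {q1,q6}
  U2: {q1,q6} {q2}
  U3: {q2} {q4} {q5} {q6}
  U4: {q3,q5} {q6}
  U12: {q1,q6}
  U13: {q6}
  U14: {q6}
  U23: {q2} {q6}
  U24: {q6}
  U34: {q5} {q6}
  U123: {q6}
  U124: {q6}
  U134: {q6}
  U234: {q6}
  U1234: {q6}
C dims 9,8,4,1; δ0: rk 5, SNF 1^5; δ1: rk 3, SNF 1^3; δ2: rk 1, SNF 1^1
degree 0: 9−5−0 = 4 → Ȟ^0 ≅ Z^4
degree 1: 8−3−5 = 0 → Ȟ^1 ≅ 0
degree 2: 4−1−3 = 0 → Ȟ^2 ≅ 0


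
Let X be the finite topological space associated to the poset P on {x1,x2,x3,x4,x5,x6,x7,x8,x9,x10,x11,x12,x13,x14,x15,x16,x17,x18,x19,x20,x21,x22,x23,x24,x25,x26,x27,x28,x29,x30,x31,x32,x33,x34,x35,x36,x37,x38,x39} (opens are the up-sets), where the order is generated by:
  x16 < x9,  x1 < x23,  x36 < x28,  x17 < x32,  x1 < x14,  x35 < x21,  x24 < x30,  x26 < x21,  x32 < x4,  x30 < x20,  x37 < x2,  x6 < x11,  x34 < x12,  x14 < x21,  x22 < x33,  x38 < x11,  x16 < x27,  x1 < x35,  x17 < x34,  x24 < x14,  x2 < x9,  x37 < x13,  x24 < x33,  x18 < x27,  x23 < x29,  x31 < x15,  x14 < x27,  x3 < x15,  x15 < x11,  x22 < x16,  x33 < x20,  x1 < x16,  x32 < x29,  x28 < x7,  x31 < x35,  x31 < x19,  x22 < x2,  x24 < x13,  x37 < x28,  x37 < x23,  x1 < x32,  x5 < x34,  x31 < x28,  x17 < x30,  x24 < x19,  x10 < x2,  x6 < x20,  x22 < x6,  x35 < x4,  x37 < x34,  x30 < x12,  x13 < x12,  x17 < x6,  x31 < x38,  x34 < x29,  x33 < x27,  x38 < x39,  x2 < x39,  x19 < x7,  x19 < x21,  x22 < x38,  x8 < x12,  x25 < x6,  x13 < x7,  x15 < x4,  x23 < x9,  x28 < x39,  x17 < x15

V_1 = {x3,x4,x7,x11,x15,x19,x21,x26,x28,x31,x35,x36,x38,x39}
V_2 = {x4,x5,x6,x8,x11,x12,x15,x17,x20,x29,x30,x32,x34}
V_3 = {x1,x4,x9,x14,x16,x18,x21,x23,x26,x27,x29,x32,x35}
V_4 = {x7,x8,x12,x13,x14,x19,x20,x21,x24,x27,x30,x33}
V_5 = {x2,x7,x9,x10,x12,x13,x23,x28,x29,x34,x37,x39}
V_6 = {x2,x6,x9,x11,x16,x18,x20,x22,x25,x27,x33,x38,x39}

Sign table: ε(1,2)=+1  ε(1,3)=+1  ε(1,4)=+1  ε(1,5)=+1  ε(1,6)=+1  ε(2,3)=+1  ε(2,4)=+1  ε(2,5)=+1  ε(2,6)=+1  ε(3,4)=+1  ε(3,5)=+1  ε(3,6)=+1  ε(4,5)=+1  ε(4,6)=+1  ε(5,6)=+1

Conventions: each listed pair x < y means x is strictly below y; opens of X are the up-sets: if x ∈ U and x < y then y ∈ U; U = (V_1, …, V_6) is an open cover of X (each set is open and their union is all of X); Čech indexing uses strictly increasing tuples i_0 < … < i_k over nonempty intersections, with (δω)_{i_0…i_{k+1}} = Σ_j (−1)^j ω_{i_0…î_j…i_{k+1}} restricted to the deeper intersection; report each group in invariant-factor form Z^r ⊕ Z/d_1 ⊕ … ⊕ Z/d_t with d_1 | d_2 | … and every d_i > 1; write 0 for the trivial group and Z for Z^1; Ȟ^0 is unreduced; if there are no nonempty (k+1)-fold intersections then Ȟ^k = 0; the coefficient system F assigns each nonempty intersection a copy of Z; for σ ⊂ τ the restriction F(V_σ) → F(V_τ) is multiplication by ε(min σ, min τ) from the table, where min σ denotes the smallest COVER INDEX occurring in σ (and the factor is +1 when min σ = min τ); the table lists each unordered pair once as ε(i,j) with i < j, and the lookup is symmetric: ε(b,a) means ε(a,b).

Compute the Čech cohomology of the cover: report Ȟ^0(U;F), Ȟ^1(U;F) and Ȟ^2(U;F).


Ȟ^0(U;F) ≅ Z; Ȟ^1(U;F) ≅ 0; Ȟ^2(U;F) ≅ Z/2

nerve simplices:
  V12={x4,x11,x15} V13={x4,x21,x26,x35} V14={x7,x19,x21} V15={x7,x28,x39} V16={x11,x38,x39} V23={x4,x29,x32} V24={x8,x12,x20,x30} V25={x12,x29,x34} V26={x6,x11,x20} V34={x14,x21,x27} V35={x9,x23,x29} V36={x9,x16,x18,x27} V45={x7,x12,x13} V46={x20,x27,x33} V56={x2,x9,x39}
  V123={x4} V126={x11} V134={x21} V145={x7} V156={x39} V235={x29} V245={x12} V246={x20} V346={x27} V356={x9}
C dims 6,15,10; δ0: rk 5, SNF 1^5; δ1: rk 10, SNF 1^9·2
degree 0: 6−5−0 = 1 → Ȟ^0 ≅ Z
degree 1: 15−10−5 = 0 → Ȟ^1 ≅ 0
degree 2: 10−0−10 = 0 plus torsion [2] → Ȟ^2 ≅ Z/2


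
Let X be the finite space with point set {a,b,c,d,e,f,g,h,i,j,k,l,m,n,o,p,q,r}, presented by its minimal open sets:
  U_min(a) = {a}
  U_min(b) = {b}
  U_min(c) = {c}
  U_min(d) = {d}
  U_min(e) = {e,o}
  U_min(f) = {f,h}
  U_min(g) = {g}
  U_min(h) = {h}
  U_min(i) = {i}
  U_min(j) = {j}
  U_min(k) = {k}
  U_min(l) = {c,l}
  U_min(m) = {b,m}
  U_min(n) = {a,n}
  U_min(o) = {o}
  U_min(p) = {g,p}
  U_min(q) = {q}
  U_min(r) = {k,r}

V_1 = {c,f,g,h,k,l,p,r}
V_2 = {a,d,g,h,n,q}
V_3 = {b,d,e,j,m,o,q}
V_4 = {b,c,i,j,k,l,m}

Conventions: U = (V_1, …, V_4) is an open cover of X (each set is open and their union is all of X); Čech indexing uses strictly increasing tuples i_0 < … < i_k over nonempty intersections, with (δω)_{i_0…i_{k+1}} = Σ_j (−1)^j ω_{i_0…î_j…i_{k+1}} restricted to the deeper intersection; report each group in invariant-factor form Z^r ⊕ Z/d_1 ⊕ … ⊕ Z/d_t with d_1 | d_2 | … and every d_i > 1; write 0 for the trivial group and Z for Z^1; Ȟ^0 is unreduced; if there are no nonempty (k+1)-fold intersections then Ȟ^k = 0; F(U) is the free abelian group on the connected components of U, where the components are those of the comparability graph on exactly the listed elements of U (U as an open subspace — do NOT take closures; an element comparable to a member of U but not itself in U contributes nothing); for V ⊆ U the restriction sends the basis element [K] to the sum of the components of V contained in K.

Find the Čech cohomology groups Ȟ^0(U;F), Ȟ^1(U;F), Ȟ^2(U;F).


nonempty overlaps:
  V12={g,h} V14={c,k,l} V23={d,q} V34={b,j,m}
components per intersection:
  V1: {c,l} {f,h} {g,p} {k,r}
  V2: {a,n} {d} {g} {h} {q}
  V3: {b,m} {d} {e,o} {j} {q}
  V4: {b,m} {c,l} {i} {j} {k}
  V12: {g} {h}
  V14: {c,l} {k}
  V23: {d} {q}
  V34: {b,m} {j}
C dims 19,8; δ0: rk 8, SNF 1^8
degree 0: 19−8−0 = 11 → Ȟ^0 ≅ Z^11
degree 1: 8−0−8 = 0 → Ȟ^1 ≅ 0
degree 2: 0−0−0 = 0 → Ȟ^2 ≅ 0

Ȟ^0 ≅ Z^11; Ȟ^1 ≅ 0; Ȟ^2 ≅ 0


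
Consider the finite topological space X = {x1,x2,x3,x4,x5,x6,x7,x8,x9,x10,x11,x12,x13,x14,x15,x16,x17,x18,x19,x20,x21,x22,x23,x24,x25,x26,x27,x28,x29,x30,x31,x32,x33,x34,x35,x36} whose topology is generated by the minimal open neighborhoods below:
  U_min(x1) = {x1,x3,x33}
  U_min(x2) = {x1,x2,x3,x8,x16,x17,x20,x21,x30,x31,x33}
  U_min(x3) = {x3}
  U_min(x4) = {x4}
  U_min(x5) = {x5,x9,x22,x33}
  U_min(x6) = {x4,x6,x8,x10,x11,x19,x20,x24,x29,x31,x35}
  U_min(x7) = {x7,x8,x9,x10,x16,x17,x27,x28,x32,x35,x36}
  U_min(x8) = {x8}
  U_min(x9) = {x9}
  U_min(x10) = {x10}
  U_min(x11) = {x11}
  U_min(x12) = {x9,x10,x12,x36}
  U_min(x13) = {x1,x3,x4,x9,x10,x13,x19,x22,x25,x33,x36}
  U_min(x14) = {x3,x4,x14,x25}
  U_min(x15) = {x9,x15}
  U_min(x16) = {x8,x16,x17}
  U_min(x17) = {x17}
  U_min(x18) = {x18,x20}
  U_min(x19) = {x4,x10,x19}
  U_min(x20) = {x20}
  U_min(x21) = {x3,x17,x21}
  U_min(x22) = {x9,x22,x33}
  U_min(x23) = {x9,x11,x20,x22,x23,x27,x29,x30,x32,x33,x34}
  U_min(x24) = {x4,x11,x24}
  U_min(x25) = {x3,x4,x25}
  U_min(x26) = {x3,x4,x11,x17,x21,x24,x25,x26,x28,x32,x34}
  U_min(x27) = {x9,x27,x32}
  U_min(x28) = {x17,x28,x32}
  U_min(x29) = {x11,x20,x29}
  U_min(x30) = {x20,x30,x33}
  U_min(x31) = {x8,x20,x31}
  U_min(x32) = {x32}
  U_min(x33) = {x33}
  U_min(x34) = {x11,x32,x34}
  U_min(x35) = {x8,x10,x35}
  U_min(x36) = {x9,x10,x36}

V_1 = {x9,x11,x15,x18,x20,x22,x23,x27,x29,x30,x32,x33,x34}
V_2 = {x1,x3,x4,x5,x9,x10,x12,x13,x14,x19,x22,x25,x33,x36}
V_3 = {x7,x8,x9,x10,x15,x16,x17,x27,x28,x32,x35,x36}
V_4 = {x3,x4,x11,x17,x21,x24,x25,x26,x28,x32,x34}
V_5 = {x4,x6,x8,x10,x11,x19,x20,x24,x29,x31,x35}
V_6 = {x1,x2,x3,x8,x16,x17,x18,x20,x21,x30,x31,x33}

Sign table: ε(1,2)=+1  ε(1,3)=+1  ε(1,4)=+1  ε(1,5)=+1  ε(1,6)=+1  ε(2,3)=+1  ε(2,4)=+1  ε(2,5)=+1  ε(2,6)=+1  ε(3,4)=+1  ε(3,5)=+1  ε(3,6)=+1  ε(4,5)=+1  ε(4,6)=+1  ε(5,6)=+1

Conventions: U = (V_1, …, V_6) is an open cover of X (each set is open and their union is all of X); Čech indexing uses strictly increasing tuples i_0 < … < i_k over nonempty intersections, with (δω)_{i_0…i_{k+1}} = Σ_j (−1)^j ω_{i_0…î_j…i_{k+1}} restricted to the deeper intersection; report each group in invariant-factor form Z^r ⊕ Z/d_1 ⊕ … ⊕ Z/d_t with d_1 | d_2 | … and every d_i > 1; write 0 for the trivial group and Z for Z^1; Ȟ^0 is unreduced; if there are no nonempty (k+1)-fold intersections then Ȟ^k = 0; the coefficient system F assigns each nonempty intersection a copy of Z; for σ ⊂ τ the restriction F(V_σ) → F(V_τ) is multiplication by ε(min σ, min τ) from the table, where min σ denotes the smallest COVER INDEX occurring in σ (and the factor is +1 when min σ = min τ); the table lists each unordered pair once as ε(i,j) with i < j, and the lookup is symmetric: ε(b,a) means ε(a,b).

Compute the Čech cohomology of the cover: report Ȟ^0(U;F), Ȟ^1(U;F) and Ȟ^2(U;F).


nerve of the cover:
  V12={x9,x22,x33} V13={x9,x15,x27,x32} V14={x11,x32,x34} V15={x11,x20,x29} V16={x18,x20,x30,x33} V23={x9,x10,x36} V24={x3,x4,x25} V25={x4,x10,x19} V26={x1,x3,x33} V34={x17,x28,x32} V35={x8,x10,x35} V36={x8,x16,x17} V45={x4,x11,x24} V46={x3,x17,x21} V56={x8,x20,x31}
  V123={x9} V126={x33} V134={x32} V145={x11} V156={x20} V235={x10} V245={x4} V246={x3} V346={x17} V356={x8}
C dims 6,15,10; δ0: rk 5, SNF 1^5; δ1: rk 10, SNF 1^9·2
Ȟ^0 = (6 − 5) − 0 = 1, so Ȟ^0 ≅ Z
Ȟ^1 = (15 − 10) − 5 = 0, so Ȟ^1 ≅ 0
Ȟ^2 = (10 − 0) − 10 = 0 plus torsion [2], so Ȟ^2 ≅ Z/2

Ȟ^0 ≅ Z, Ȟ^1 ≅ 0 and Ȟ^2 ≅ Z/2


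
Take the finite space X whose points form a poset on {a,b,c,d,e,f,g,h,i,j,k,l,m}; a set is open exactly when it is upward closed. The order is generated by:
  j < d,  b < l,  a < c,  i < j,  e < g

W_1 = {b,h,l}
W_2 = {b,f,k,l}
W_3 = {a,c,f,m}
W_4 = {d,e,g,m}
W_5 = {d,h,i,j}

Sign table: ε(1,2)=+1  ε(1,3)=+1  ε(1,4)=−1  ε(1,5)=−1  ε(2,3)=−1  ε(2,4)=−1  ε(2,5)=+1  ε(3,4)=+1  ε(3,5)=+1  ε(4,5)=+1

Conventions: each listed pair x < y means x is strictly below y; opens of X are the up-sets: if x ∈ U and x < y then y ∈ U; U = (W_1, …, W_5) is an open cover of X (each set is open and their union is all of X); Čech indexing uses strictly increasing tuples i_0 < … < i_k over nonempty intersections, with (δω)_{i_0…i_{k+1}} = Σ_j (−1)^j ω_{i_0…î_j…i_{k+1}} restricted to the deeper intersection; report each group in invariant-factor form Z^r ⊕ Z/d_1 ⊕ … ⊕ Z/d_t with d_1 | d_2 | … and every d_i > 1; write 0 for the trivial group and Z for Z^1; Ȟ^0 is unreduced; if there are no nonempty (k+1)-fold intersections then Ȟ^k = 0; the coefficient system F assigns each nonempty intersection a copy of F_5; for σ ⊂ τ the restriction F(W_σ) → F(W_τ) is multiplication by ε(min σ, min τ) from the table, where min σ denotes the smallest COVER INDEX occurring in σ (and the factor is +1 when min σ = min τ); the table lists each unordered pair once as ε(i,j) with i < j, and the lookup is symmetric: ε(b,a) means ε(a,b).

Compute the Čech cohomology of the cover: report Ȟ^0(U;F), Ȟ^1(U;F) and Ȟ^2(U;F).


Ȟ^0 = Z/5, Ȟ^1 = Z/5 and Ȟ^2 = 0

nerve of the cover:
  W12={b,l} W15={h} W23={f} W34={m} W45={d}
C dims 5,5; δ0: rk_F5 4
Ȟ^0 = (5 − 4) − 0 = 1, so Ȟ^0 ≅ Z/5
Ȟ^1 = (5 − 0) − 4 = 1, so Ȟ^1 ≅ Z/5
Ȟ^2 = (0 − 0) − 0 = 0, so Ȟ^2 ≅ 0


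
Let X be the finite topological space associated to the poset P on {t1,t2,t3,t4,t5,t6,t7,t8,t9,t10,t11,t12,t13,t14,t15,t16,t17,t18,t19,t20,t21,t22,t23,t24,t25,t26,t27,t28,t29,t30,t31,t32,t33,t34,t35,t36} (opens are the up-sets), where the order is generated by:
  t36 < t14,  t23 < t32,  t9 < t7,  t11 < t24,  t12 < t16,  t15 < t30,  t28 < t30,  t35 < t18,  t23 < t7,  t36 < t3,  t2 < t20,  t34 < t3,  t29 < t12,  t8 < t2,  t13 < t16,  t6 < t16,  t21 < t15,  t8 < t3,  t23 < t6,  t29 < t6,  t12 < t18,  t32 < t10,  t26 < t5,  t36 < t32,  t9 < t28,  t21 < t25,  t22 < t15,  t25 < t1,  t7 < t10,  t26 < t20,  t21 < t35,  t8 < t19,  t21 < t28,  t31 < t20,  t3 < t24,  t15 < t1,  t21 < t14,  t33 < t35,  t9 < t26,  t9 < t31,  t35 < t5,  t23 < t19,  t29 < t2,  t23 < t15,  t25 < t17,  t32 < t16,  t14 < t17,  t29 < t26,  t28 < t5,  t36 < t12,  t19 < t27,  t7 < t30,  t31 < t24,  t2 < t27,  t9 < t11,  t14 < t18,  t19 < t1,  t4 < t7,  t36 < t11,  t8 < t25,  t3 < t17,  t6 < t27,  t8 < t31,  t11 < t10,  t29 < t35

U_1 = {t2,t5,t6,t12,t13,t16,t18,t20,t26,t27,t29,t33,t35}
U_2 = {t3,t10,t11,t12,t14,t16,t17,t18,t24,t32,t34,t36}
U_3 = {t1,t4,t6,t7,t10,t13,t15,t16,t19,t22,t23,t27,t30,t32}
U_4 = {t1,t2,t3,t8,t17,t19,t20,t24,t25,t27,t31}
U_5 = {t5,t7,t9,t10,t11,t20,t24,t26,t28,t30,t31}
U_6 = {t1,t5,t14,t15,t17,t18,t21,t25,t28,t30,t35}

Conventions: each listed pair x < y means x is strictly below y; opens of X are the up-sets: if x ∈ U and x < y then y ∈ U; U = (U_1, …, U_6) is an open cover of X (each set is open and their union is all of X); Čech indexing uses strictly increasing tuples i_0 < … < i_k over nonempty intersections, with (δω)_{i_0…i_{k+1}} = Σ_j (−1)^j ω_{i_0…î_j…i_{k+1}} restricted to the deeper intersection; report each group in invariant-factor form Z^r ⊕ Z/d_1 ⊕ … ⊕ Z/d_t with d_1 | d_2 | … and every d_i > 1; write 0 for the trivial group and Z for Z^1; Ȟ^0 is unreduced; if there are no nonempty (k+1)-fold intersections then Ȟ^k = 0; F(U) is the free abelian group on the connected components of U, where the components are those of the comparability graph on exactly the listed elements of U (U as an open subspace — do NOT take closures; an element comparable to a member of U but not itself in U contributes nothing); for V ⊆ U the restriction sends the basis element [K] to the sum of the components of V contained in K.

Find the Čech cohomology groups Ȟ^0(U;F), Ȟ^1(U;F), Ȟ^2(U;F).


Ȟ^0(U;F) ≅ Z, Ȟ^1(U;F) ≅ 0, Ȟ^2(U;F) ≅ Z/2

cover nerve:
  U12={t12,t16,t18} U13={t6,t13,t16,t27} U14={t2,t20,t27} U15={t5,t20,t26} U16={t5,t18,t35} U23={t10,t16,t32} U24={t3,t17,t24} U25={t10,t11,t24} U26={t14,t17,t18} U34={t1,t19,t27} U35={t7,t10,t30} U36={t1,t15,t30} U45={t20,t24,t31} U46={t1,t17,t25} U56={t5,t28,t30}
  U123={t16} U126={t18} U134={t27} U145={t20} U156={t5} U235={t10} U245={t24} U246={t17} U346={t1} U356={t30}
components per intersection:
  U1: {t2,t5,t6,t12,t13,t16,t18,t20,t26,t27,t29,t33,t35}
  U2: {t3,t10,t11,t12,t14,t16,t17,t18,t24,t32,t34,t36}
  U3: {t1,t4,t6,t7,t10,t13,t15,t16,t19,t22,t23,t27,t30,t32}
  U4: {t1,t2,t3,t8,t17,t19,t20,t24,t25,t27,t31}
  U5: {t5,t7,t9,t10,t11,t20,t24,t26,t28,t30,t31}
  U6: {t1,t5,t14,t15,t17,t18,t21,t25,t28,t30,t35}
  U12: {t12,t16,t18}
  U13: {t6,t13,t16,t27}
  U14: {t2,t20,t27}
  U15: {t5,t20,t26}
  U16: {t5,t18,t35}
  U23: {t10,t16,t32}
  U24: {t3,t17,t24}
  U25: {t10,t11,t24}
  U26: {t14,t17,t18}
  U34: {t1,t19,t27}
  U35: {t7,t10,t30}
  U36: {t1,t15,t30}
  U45: {t20,t24,t31}
  U46: {t1,t17,t25}
  U56: {t5,t28,t30}
  U123: {t16}
  U126: {t18}
  U134: {t27}
  U145: {t20}
  U156: {t5}
  U235: {t10}
  U245: {t24}
  U246: {t17}
  U346: {t1}
  U356: {t30}
C dims 6,15,10; δ0: rk 5, SNF 1^5; δ1: rk 10, SNF 1^9·2
Ȟ^0: (6−5)−0=1 ⇒ Z
Ȟ^1: (15−10)−5=0 ⇒ 0
Ȟ^2: (10−0)−10=0 plus torsion [2] ⇒ Z/2


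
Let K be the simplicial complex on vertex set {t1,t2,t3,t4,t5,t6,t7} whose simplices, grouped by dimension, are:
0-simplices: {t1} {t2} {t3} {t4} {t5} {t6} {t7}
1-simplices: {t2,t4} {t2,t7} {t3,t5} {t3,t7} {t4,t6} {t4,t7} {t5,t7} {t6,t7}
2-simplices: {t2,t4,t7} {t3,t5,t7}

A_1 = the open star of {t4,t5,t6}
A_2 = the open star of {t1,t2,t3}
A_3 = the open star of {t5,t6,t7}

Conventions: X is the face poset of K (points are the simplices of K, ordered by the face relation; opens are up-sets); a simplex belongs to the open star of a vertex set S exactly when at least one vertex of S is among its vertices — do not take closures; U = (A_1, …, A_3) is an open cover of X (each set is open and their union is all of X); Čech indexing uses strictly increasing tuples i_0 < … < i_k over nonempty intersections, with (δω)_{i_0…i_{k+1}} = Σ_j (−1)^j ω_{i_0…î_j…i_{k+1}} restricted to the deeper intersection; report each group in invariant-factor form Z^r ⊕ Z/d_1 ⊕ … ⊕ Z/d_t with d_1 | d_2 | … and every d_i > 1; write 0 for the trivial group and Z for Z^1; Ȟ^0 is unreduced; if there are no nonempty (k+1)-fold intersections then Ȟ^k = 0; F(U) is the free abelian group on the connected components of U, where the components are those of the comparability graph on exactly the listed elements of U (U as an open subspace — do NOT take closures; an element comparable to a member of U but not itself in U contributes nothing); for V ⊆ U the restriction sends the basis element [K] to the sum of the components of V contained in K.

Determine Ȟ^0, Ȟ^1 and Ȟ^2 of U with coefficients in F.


Ȟ^0 = Z^2, Ȟ^1 = Z, Ȟ^2 = 0

cover nerve:
  A1={{t4},{t5},{t6},{t2,t4},{t3,t5},{t4,t6},{t4,t7},{t5,t7},{t6,t7},{t2,t4,t7},{t3,t5,t7}} A2={{t1},{t2},{t3},{t2,t4},{t2,t7},{t3,t5},{t3,t7},{t2,t4,t7},{t3,t5,t7}} A3={{t5},{t6},{t7},{t2,t7},{t3,t5},{t3,t7},{t4,t6},{t4,t7},{t5,t7},{t6,t7},{t2,t4,t7},{t3,t5,t7}}
  A12={{t2,t4},{t3,t5},{t2,t4,t7},{t3,t5,t7}} A13={{t5},{t6},{t3,t5},{t4,t6},{t4,t7},{t5,t7},{t6,t7},{t2,t4,t7},{t3,t5,t7}} A23={{t2,t7},{t3,t5},{t3,t7},{t2,t4,t7},{t3,t5,t7}}
  A123={{t3,t5},{t2,t4,t7},{t3,t5,t7}}
components per intersection:
  A1: {{t4},{t6},{t2,t4},{t4,t6},{t4,t7},{t6,t7},{t2,t4,t7}} {{t5},{t3,t5},{t5,t7},{t3,t5,t7}}
  A2: {{t1}} {{t2},{t2,t4},{t2,t7},{t2,t4,t7}} {{t3},{t3,t5},{t3,t7},{t3,t5,t7}}
  A3: {{t5},{t6},{t7},{t2,t7},{t3,t5},{t3,t7},{t4,t6},{t4,t7},{t5,t7},{t6,t7},{t2,t4,t7},{t3,t5,t7}}
  A12: {{t2,t4},{t2,t4,t7}} {{t3,t5},{t3,t5,t7}}
  A13: {{t5},{t3,t5},{t5,t7},{t3,t5,t7}} {{t6},{t4,t6},{t6,t7}} {{t4,t7},{t2,t4,t7}}
  A23: {{t2,t7},{t2,t4,t7}} {{t3,t5},{t3,t7},{t3,t5,t7}}
  A123: {{t3,t5},{t3,t5,t7}} {{t2,t4,t7}}
C dims 6,7,2; δ0: rk 4, SNF 1^4; δ1: rk 2, SNF 1^2
Ȟ^0: (6−4)−0=2 ⇒ Z^2
Ȟ^1: (7−2)−4=1 ⇒ Z
Ȟ^2: (2−0)−2=0 ⇒ 0


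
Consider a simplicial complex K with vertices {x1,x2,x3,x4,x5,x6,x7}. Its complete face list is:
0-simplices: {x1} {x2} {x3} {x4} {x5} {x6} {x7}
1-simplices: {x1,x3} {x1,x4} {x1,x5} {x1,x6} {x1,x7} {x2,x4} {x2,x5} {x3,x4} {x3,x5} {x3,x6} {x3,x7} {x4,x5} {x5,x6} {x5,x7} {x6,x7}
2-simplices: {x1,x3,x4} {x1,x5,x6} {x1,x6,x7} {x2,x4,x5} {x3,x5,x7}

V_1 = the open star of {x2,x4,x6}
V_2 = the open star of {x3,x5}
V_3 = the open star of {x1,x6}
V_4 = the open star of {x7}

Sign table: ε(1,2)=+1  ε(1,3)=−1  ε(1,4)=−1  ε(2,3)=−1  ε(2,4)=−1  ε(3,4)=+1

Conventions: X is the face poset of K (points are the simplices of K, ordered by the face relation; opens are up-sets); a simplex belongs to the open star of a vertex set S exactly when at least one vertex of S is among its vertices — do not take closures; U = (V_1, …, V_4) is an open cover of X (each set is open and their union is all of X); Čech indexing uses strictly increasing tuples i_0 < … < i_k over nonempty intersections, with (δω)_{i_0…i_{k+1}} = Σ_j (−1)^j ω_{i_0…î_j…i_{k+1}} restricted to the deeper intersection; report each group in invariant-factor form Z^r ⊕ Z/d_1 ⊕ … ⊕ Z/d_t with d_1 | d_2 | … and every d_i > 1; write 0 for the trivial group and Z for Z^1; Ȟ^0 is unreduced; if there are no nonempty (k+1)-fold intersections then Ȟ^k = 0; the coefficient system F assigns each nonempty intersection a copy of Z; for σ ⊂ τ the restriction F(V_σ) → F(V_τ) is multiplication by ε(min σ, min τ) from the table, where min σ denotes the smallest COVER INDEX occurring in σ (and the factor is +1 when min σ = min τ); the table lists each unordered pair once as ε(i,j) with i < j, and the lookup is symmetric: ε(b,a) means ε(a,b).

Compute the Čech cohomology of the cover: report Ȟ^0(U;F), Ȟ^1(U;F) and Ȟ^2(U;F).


Ȟ^0 = Z,  Ȟ^1 = Z,  Ȟ^2 = 0

nonempty intersections:
  V1={{x2},{x4},{x6},{x1,x4},{x1,x6},{x2,x4},{x2,x5},{x3,x4},{x3,x6},{x4,x5},{x5,x6},{x6,x7},{x1,x3,x4},{x1,x5,x6},{x1,x6,x7},{x2,x4,x5}} V2={{x3},{x5},{x1,x3},{x1,x5},{x2,x5},{x3,x4},{x3,x5},{x3,x6},{x3,x7},{x4,x5},{x5,x6},{x5,x7},{x1,x3,x4},{x1,x5,x6},{x2,x4,x5},{x3,x5,x7}} V3={{x1},{x6},{x1,x3},{x1,x4},{x1,x5},{x1,x6},{x1,x7},{x3,x6},{x5,x6},{x6,x7},{x1,x3,x4},{x1,x5,x6},{x1,x6,x7}} V4={{x7},{x1,x7},{x3,x7},{x5,x7},{x6,x7},{x1,x6,x7},{x3,x5,x7}}
  V12={{x2,x5},{x3,x4},{x3,x6},{x4,x5},{x5,x6},{x1,x3,x4},{x1,x5,x6},{x2,x4,x5}} V13={{x6},{x1,x4},{x1,x6},{x3,x6},{x5,x6},{x6,x7},{x1,x3,x4},{x1,x5,x6},{x1,x6,x7}} V14={{x6,x7},{x1,x6,x7}} V23={{x1,x3},{x1,x5},{x3,x6},{x5,x6},{x1,x3,x4},{x1,x5,x6}} V24={{x3,x7},{x5,x7},{x3,x5,x7}} V34={{x1,x7},{x6,x7},{x1,x6,x7}}
  V123={{x3,x6},{x5,x6},{x1,x3,x4},{x1,x5,x6}} V134={{x6,x7},{x1,x6,x7}}
C dims 4,6,2; δ0: rk 3, SNF 1^3; δ1: rk 2, SNF 1^2
Ȟ^0: (4−3)−0=1 ⇒ Z
Ȟ^1: (6−2)−3=1 ⇒ Z
Ȟ^2: (2−0)−2=0 ⇒ 0


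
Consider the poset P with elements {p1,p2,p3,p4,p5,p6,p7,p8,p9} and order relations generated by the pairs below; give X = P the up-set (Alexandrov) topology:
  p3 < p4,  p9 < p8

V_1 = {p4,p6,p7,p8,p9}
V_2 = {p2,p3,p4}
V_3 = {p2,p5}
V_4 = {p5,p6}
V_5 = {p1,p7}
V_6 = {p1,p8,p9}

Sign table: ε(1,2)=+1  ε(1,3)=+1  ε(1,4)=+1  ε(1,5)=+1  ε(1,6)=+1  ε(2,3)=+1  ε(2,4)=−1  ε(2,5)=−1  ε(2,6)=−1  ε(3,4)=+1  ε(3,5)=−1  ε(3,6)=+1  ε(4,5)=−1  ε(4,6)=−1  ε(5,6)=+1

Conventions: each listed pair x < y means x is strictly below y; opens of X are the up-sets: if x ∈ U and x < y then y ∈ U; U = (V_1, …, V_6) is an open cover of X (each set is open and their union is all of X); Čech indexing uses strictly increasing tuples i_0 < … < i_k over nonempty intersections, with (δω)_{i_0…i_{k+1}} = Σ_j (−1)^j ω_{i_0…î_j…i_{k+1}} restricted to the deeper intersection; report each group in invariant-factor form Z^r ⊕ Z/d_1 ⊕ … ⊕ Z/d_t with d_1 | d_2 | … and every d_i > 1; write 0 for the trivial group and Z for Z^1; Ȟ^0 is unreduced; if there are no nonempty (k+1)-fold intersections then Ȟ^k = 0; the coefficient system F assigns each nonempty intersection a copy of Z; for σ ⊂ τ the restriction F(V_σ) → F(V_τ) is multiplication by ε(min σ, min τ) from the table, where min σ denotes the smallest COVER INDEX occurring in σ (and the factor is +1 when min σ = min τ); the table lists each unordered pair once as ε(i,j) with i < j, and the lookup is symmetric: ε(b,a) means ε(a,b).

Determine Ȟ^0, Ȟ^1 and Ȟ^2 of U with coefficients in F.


intersection data:
  V12={p4} V14={p6} V15={p7} V16={p8,p9} V23={p2} V34={p5} V56={p1}
C dims 6,7; δ0: rk 5, SNF 1^5
Ȟ^0 = (6 − 5) − 0 = 1, so Ȟ^0 ≅ Z
Ȟ^1 = (7 − 0) − 5 = 2, so Ȟ^1 ≅ Z^2
Ȟ^2 = (0 − 0) − 0 = 0, so Ȟ^2 ≅ 0

Ȟ^0 = Z, Ȟ^1 = Z^2 and Ȟ^2 = 0


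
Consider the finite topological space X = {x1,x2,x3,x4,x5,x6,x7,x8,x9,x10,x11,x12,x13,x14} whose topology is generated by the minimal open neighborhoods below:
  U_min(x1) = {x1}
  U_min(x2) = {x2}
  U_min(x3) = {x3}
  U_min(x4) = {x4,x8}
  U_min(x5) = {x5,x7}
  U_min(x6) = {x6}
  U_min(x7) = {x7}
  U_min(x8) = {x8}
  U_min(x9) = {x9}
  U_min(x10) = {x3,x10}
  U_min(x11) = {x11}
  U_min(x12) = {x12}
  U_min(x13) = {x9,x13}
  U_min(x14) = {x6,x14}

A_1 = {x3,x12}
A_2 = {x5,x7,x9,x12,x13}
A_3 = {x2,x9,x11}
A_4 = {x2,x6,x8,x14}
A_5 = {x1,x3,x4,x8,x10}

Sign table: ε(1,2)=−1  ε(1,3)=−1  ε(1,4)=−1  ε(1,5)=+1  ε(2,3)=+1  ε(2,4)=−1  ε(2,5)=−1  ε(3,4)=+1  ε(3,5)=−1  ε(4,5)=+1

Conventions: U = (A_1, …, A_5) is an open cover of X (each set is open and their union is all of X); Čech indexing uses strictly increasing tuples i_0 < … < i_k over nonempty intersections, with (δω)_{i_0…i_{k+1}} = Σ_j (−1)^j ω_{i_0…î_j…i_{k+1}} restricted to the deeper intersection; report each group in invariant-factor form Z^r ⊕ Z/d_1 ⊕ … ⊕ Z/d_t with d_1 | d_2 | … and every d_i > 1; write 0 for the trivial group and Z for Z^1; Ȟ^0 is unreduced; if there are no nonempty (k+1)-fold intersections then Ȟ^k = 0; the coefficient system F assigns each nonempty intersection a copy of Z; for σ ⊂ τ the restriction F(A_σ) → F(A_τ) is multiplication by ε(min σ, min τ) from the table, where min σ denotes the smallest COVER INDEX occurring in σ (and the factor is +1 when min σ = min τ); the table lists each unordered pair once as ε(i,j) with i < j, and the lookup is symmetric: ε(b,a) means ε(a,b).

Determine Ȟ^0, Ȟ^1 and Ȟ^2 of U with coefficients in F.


Ȟ^0 = 0, Ȟ^1 = Z/2 and Ȟ^2 = 0

intersection data:
  A12={x12} A15={x3} A23={x9} A34={x2} A45={x8}
C dims 5,5; δ0: rk 5, SNF 1^4·2
Ȟ^0 = (5 − 5) − 0 = 0, so Ȟ^0 ≅ 0
Ȟ^1 = (5 − 0) − 5 = 0 plus torsion [2], so Ȟ^1 ≅ Z/2
Ȟ^2 = (0 − 0) − 0 = 0, so Ȟ^2 ≅ 0


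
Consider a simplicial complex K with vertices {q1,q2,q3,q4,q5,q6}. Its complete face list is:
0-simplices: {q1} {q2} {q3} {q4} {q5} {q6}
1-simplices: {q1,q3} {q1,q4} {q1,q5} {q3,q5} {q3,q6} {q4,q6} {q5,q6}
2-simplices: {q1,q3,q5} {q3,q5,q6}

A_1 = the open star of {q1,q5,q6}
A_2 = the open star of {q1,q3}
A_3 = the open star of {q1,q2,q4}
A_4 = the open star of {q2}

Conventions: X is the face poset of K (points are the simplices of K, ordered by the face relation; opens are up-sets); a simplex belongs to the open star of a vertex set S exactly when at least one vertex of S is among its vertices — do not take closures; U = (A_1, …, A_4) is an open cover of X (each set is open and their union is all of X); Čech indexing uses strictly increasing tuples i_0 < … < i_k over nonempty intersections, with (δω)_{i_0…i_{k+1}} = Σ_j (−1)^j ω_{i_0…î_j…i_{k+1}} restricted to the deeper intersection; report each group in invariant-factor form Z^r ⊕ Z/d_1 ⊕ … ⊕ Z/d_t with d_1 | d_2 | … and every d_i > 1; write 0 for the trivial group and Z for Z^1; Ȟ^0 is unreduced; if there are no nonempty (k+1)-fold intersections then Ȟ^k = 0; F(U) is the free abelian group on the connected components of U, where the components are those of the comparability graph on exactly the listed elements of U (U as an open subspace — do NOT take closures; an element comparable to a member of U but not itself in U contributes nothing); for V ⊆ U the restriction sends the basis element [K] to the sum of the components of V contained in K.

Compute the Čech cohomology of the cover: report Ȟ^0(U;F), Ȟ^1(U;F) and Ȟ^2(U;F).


Ȟ^0(U;F) ≅ Z^2, Ȟ^1(U;F) ≅ Z, Ȟ^2(U;F) ≅ 0

cover nerve:
  A1={{q1},{q5},{q6},{q1,q3},{q1,q4},{q1,q5},{q3,q5},{q3,q6},{q4,q6},{q5,q6},{q1,q3,q5},{q3,q5,q6}} A2={{q1},{q3},{q1,q3},{q1,q4},{q1,q5},{q3,q5},{q3,q6},{q1,q3,q5},{q3,q5,q6}} A3={{q1},{q2},{q4},{q1,q3},{q1,q4},{q1,q5},{q4,q6},{q1,q3,q5}} A4={{q2}}
  A12={{q1},{q1,q3},{q1,q4},{q1,q5},{q3,q5},{q3,q6},{q1,q3,q5},{q3,q5,q6}} A13={{q1},{q1,q3},{q1,q4},{q1,q5},{q4,q6},{q1,q3,q5}} A23={{q1},{q1,q3},{q1,q4},{q1,q5},{q1,q3,q5}} A34={{q2}}
  A123={{q1},{q1,q3},{q1,q4},{q1,q5},{q1,q3,q5}}
components per intersection:
  A1: {{q1},{q5},{q6},{q1,q3},{q1,q4},{q1,q5},{q3,q5},{q3,q6},{q4,q6},{q5,q6},{q1,q3,q5},{q3,q5,q6}}
  A2: {{q1},{q3},{q1,q3},{q1,q4},{q1,q5},{q3,q5},{q3,q6},{q1,q3,q5},{q3,q5,q6}}
  A3: {{q1},{q4},{q1,q3},{q1,q4},{q1,q5},{q4,q6},{q1,q3,q5}} {{q2}}
  A4: {{q2}}
  A12: {{q1},{q1,q3},{q1,q4},{q1,q5},{q3,q5},{q3,q6},{q1,q3,q5},{q3,q5,q6}}
  A13: {{q1},{q1,q3},{q1,q4},{q1,q5},{q1,q3,q5}} {{q4,q6}}
  A23: {{q1},{q1,q3},{q1,q4},{q1,q5},{q1,q3,q5}}
  A34: {{q2}}
  A123: {{q1},{q1,q3},{q1,q4},{q1,q5},{q1,q3,q5}}
C dims 5,5,1; δ0: rk 3, SNF 1^3; δ1: rk 1, SNF 1^1
Ȟ^0: (5−3)−0=2 ⇒ Z^2
Ȟ^1: (5−1)−3=1 ⇒ Z
Ȟ^2: (1−0)−1=0 ⇒ 0


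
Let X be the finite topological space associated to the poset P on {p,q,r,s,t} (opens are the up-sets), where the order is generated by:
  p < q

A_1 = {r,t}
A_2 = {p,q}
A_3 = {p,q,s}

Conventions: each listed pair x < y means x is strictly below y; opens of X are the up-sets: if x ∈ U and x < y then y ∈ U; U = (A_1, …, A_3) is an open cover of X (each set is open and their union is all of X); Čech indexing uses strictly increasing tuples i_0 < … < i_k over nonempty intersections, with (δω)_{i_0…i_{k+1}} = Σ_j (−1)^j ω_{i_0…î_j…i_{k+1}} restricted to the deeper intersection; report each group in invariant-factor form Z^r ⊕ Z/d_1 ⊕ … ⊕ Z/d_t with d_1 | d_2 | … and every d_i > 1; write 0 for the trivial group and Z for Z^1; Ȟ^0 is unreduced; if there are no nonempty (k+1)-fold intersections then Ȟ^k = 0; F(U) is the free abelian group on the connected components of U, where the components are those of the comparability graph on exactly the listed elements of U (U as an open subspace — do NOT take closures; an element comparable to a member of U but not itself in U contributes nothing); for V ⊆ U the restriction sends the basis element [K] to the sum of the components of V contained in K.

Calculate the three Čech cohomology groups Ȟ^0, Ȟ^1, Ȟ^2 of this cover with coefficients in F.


Ȟ^0 = Z^4,  Ȟ^1 = 0,  Ȟ^2 = 0

cover nerve:
  A23={p,q}
components per intersection:
  A1: {r} {t}
  A2: {p,q}
  A3: {p,q} {s}
  A23: {p,q}
C dims 5,1; δ0: rk 1, SNF 1^1
Ȟ^0: (5−1)−0=4 ⇒ Z^4
Ȟ^1: (1−0)−1=0 ⇒ 0
Ȟ^2: (0−0)−0=0 ⇒ 0


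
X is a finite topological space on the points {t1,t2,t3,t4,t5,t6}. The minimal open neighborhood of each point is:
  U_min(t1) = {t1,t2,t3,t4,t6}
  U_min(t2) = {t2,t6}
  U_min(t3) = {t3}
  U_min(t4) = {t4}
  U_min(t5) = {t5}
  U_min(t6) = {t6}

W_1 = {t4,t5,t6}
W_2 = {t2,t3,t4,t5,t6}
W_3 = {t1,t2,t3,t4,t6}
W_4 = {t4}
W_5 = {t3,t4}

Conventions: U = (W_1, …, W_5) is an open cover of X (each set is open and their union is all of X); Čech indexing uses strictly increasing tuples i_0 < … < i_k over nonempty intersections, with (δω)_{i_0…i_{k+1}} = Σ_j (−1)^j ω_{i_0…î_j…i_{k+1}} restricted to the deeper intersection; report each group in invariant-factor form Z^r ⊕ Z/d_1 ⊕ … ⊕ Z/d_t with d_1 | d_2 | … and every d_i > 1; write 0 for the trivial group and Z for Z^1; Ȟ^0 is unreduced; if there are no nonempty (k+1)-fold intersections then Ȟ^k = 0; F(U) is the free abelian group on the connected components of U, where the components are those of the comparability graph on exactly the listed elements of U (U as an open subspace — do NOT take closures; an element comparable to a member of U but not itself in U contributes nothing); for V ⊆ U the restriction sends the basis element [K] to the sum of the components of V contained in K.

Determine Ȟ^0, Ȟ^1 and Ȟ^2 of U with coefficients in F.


nonempty intersections:
  W12={t4,t5,t6} W13={t4,t6} W14={t4} W15={t4} W23={t2,t3,t4,t6} W24={t4} W25={t3,t4} W34={t4} W35={t3,t4} W45={t4}
  W123={t4,t6} W124={t4} W125={t4} W134={t4} W135={t4} W145={t4} W234={t4} W235={t3,t4} W245={t4} W345={t4}
  W1234={t4} W1235={t4} W1245={t4} W1345={t4} W2345={t4}
  W12345={t4}
components per intersection:
  W1: {t4} {t5} {t6}
  W2: {t2,t6} {t3} {t4} {t5}
  W3: {t1,t2,t3,t4,t6}
  W4: {t4}
  W5: {t3} {t4}
  W12: {t4} {t5} {t6}
  W13: {t4} {t6}
  W14: {t4}
  W15: {t4}
  W23: {t2,t6} {t3} {t4}
  W24: {t4}
  W25: {t3} {t4}
  W34: {t4}
  W35: {t3} {t4}
  W45: {t4}
  W123: {t4} {t6}
  W124: {t4}
  W125: {t4}
  W134: {t4}
  W135: {t4}
  W145: {t4}
  W234: {t4}
  W235: {t3} {t4}
  W245: {t4}
  W345: {t4}
  W1234: {t4}
  W1235: {t4}
  W1245: {t4}
  W1345: {t4}
  W2345: {t4}
  W12345: {t4}
C dims 11,17,12,5; δ0: rk 9, SNF 1^9; δ1: rk 8, SNF 1^8; δ2: rk 4, SNF 1^4
Ȟ^0: (11−9)−0=2 ⇒ Z^2
Ȟ^1: (17−8)−9=0 ⇒ 0
Ȟ^2: (12−4)−8=0 ⇒ 0

Ȟ^0 ≅ Z^2; Ȟ^1 ≅ 0; Ȟ^2 ≅ 0


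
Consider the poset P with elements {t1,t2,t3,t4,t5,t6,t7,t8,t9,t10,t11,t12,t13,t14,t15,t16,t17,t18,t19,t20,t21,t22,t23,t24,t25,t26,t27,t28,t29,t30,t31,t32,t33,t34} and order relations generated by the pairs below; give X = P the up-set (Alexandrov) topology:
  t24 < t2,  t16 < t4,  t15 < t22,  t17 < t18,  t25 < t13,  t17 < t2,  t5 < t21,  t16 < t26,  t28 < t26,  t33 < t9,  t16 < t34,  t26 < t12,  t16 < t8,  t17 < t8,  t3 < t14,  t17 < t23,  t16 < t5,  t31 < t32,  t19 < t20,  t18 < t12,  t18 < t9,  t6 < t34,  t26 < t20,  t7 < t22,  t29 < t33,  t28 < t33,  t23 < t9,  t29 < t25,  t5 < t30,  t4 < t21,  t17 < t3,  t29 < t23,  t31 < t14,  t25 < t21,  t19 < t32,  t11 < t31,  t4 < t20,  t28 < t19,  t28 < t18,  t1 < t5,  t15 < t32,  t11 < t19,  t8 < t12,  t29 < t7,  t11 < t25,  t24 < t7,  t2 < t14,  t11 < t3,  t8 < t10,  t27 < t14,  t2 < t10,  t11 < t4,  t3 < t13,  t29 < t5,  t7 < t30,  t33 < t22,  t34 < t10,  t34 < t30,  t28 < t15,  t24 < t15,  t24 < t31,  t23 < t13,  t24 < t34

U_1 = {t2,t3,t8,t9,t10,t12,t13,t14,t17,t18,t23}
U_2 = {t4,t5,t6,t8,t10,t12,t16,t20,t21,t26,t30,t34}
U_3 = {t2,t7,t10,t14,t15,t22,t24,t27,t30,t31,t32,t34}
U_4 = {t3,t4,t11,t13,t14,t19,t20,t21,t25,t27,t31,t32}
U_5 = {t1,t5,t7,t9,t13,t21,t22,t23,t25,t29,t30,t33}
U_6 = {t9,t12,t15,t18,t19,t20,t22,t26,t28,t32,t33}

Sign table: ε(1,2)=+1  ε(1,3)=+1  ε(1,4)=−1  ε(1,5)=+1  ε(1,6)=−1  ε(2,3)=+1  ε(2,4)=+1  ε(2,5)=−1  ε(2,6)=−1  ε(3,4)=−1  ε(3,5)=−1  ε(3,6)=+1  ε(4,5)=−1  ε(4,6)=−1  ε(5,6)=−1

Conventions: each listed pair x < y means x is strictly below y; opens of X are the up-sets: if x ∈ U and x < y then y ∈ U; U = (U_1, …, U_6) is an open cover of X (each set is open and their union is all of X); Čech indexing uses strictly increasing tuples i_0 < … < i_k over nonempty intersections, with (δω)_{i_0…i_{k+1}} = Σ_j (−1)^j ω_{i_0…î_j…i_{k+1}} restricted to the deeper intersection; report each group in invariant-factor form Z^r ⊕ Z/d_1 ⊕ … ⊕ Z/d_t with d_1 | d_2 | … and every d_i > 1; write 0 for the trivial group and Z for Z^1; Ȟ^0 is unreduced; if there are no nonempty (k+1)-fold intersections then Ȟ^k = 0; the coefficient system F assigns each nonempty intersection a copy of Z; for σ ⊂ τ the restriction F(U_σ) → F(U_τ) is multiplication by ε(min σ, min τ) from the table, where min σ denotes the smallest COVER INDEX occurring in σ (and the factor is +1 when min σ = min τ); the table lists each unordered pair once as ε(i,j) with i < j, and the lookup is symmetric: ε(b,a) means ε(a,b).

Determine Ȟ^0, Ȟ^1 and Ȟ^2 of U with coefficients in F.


Ȟ^0(U;F) ≅ 0, Ȟ^1(U;F) ≅ Z/2, Ȟ^2(U;F) ≅ Z

nonempty overlaps:
  U12={t8,t10,t12} U13={t2,t10,t14} U14={t3,t13,t14} U15={t9,t13,t23} U16={t9,t12,t18} U23={t10,t30,t34} U24={t4,t20,t21} U25={t5,t21,t30} U26={t12,t20,t26} U34={t14,t27,t31,t32} U35={t7,t22,t30} U36={t15,t22,t32} U45={t13,t21,t25} U46={t19,t20,t32} U56={t9,t22,t33}
  U123={t10} U126={t12} U134={t14} U145={t13} U156={t9} U235={t30} U245={t21} U246={t20} U346={t32} U356={t22}
C dims 6,15,10; δ0: rk 6, SNF 1^5·2; δ1: rk 9, SNF 1^9
degree 0: 6−6−0 = 0 → Ȟ^0 ≅ 0
degree 1: 15−9−6 = 0 plus torsion [2] → Ȟ^1 ≅ Z/2
degree 2: 10−0−9 = 1 → Ȟ^2 ≅ Z
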